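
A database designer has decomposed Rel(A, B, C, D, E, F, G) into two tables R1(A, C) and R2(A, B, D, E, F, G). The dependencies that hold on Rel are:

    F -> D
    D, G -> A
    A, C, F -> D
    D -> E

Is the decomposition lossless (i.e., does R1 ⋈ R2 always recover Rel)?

Common attributes: R1 ∩ R2 = {A}.
No dependency enlarges {A}, so (A)⁺ = {A}.
The closure contains neither all of R1 = {A, C} nor all of R2 = {A, B, D, E, F, G}, so the common attributes are not a superkey of either fragment. The join is lossy.

No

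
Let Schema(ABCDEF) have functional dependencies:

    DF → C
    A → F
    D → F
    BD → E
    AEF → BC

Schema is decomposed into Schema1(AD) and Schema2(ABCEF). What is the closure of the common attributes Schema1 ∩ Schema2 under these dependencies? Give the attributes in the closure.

Schema1 ∩ Schema2 = {A}.
A → F applies, adding F
Closure: {AF}.

AF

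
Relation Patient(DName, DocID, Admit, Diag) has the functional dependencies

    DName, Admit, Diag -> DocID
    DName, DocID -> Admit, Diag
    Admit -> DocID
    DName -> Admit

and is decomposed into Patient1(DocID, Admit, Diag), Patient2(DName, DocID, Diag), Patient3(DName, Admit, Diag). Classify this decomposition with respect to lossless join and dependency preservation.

Lossless test (chase): Rows 1 and 3 agree on Admit; apply Admit→DocID and equate their DocID entries. Rows 2 and 3 agree on DName; apply DName→Admit and equate their Admit entries. Row 2 is now all distinguished symbols — the join is lossless.
Dependency preservation: DName, Admit, Diag → DocID; DName, DocID → Admit, Diag are not contained in any single fragment, but the restricted closure of each left-hand side across the fragments still reaches the right-hand side; the remaining FDs each lie inside some fragment. All dependencies are preserved.

lossless and dependency-preserving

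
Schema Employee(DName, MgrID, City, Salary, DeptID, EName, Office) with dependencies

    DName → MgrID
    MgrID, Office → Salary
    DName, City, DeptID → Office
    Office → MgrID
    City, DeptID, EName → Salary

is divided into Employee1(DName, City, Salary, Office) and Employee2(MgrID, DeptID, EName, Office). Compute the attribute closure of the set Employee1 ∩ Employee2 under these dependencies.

MgrID, Salary, Office

Employee1 ∩ Employee2 = {Office}.
Office → MgrID applies, adding MgrID
MgrID, Office → Salary applies, adding Salary
Closure: {MgrID, Salary, Office}.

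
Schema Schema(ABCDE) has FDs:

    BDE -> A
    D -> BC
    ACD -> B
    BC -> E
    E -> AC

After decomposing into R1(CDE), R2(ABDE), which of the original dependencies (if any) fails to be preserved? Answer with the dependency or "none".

BC -> E

Check BC → E: no single fragment contains all of {BCE}, and the restricted closure of {BC} across the fragments never reaches {E}.
BDE → A is preserved.
D → BC is preserved.
ACD → B is preserved.
E → AC is preserved.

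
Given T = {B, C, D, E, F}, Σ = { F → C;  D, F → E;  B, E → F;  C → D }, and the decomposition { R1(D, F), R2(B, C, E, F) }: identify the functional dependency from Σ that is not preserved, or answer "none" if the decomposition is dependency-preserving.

Check C → D: no single fragment contains all of {C, D}, and the restricted closure of {C} across the fragments never reaches {D}.
F → C is preserved.
D, F → E is preserved.
B, E → F is preserved.

C → D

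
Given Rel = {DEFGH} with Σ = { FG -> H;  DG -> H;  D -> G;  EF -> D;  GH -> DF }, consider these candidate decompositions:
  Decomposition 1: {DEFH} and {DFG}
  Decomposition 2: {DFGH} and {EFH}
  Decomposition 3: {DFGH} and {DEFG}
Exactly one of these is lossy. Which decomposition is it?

Decomposition 2

Decomposition 1: common = {DF}, closure = {DFGH} → lossless.
Decomposition 2: common = {FH}, closure = {FH} → lossy.
Decomposition 3: common = {DFG}, closure = {DFGH} → lossless.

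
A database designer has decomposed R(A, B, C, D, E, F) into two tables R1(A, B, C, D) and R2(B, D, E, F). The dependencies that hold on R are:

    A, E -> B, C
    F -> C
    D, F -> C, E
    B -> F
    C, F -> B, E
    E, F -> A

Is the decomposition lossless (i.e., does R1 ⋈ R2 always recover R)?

Yes

Common attributes: R1 ∩ R2 = {B, D}.
Closure of {B, D}: B → F applies, adding F; F → C applies, adding C; D, F → C, E applies, adding E; E, F → A applies, adding A. So (B, D)⁺ = {A, B, C, D, E, F}.
This closure contains every attribute of R1, so R1 ∩ R2 → R1. The join is lossless.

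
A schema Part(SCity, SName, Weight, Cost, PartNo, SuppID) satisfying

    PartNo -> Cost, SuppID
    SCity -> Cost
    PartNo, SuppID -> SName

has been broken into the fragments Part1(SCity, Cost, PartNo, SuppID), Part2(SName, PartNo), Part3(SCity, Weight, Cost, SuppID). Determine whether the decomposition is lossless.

Chase test. Columns are SCity, SName, Weight, Cost, PartNo, SuppID; row i has aⱼ where attribute j ∈ Parti, else bᵢⱼ.
Initial tableau (one row per fragment):
  row 1: a1 b12 b13 a4 a5 a6
  row 2: b21 a2 b23 b24 a5 b26
  row 3: a1 b32 a3 a4 b35 a6
Rows 1 and 2 agree on PartNo; apply PartNo→Cost, SuppID and equate their Cost, SuppID entries.
Rows 1 and 2 agree on PartNo, SuppID; apply PartNo, SuppID→SName and equate their SName entries.
No row becomes fully distinguished — the join is lossy.

No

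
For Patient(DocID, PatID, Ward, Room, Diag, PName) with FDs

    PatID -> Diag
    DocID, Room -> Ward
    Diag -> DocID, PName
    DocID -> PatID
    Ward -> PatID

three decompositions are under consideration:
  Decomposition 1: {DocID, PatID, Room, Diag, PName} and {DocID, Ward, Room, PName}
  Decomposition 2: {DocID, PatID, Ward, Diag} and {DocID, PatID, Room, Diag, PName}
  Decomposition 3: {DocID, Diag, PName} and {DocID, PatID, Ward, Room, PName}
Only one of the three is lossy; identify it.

Decomposition 2

Decomposition 1: common = {DocID, Room, PName}, closure = {DocID, PatID, Ward, Room, Diag, PName} → lossless.
Decomposition 2: common = {DocID, PatID, Diag}, closure = {DocID, PatID, Diag, PName} → lossy.
Decomposition 3: common = {DocID, PName}, closure = {DocID, PatID, Diag, PName} → lossless.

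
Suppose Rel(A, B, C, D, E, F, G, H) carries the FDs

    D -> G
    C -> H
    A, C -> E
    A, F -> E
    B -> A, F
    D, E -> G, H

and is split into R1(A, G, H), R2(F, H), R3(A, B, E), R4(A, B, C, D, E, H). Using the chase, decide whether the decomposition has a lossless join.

Chase test. Columns are A, B, C, D, E, F, G, H; row i has aⱼ where attribute j ∈ Ri, else bᵢⱼ.
Initial tableau (one row per fragment):
  row 1: a1 b12 b13 b14 b15 b16 a7 a8
  row 2: b21 b22 b23 b24 b25 a6 b27 a8
  row 3: a1 a2 b33 b34 a5 b36 b37 b38
  row 4: a1 a2 a3 a4 a5 b46 b47 a8
Rows 3 and 4 agree on B; apply B→A, F and equate their A, F entries.
No row becomes fully distinguished — the join is lossy.

No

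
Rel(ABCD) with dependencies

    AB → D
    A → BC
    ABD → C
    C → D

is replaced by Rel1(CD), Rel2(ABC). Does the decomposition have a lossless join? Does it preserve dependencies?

lossless and dependency-preserving

Lossless test: (C)⁺ = {CD}, which contains all of one fragment — lossless.
Dependency preservation: AB → D; ABD → C are not contained in any single fragment, but the restricted closure of each left-hand side across the fragments still reaches the right-hand side; the remaining FDs each lie inside some fragment. All dependencies are preserved.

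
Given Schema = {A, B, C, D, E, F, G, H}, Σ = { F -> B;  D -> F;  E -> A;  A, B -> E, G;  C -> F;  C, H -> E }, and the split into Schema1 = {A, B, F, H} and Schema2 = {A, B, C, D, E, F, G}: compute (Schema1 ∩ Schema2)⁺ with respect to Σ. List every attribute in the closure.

Schema1 ∩ Schema2 = {A, B, F}.
A, B → E, G applies, adding E, G
Closure: {A, B, E, F, G}.

A, B, E, F, G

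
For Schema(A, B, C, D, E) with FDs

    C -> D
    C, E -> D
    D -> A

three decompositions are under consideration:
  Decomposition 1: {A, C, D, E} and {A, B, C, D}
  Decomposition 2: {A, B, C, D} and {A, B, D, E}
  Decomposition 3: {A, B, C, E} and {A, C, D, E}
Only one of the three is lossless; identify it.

Decomposition 3

Decomposition 1: common = {A, C, D}, closure = {A, C, D} → lossy.
Decomposition 2: common = {A, B, D}, closure = {A, B, D} → lossy.
Decomposition 3: common = {A, C, E}, closure = {A, C, D, E} → lossless.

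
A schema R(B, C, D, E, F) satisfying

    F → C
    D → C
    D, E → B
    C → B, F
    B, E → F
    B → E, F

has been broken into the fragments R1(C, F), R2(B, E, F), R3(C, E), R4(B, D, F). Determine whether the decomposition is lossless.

Yes

Chase test. Columns are B, C, D, E, F; row i has aⱼ where attribute j ∈ Ri, else bᵢⱼ.
Initial tableau (one row per fragment):
  row 1: b11 a2 b13 b14 a5
  row 2: a1 b22 b23 a4 a5
  row 3: b31 a2 b33 a4 b35
  row 4: a1 b42 a3 b44 a5
Rows 1 and 2 agree on F; apply F→C and equate their C entries.
Rows 1 and 4 agree on F; apply F→C and equate their C entries.
Rows 1 and 2 agree on C; apply C→B, F and equate their B, F entries.
Rows 1 and 3 agree on C; apply C→B, F and equate their B, F entries.
Rows 1 and 2 agree on B; apply B→E, F and equate their E, F entries.
Rows 1 and 4 agree on B; apply B→E, F and equate their E, F entries.
Row 4 is now all distinguished symbols — the join is lossless.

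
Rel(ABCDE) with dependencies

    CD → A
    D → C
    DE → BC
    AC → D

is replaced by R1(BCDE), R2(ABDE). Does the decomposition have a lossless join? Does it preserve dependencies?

Lossless test: (BDE)⁺ = {ABCDE}, which contains all of one fragment — lossless.
Dependency preservation: the restricted closure of {AC} across the fragments never reaches {D}, so AC → D cannot be enforced without a join — not preserved.

lossless but not dependency-preserving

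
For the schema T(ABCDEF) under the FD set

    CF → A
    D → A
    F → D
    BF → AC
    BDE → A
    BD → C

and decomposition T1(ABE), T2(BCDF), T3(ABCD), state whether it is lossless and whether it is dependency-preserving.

Lossless test (chase): Rows 2 and 3 agree on D; apply D→A and equate their A entries. No row becomes fully distinguished — the join is lossy.
Dependency preservation: CF → A; BF → AC; BDE → A are not contained in any single fragment, but the restricted closure of each left-hand side across the fragments still reaches the right-hand side; the remaining FDs each lie inside some fragment. All dependencies are preserved.

lossy but dependency-preserving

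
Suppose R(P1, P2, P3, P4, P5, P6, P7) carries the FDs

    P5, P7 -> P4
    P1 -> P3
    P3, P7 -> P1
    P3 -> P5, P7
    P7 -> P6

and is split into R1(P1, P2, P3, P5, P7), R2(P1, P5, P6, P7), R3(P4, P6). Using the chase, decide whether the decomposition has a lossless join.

Chase test. Columns are P1, P2, P3, P4, P5, P6, P7; row i has aⱼ where attribute j ∈ Ri, else bᵢⱼ.
Initial tableau (one row per fragment):
  row 1: a1 a2 a3 b14 a5 b16 a7
  row 2: a1 b22 b23 b24 a5 a6 a7
  row 3: b31 b32 b33 a4 b35 a6 b37
Rows 1 and 2 agree on P5, P7; apply P5, P7→P4 and equate their P4 entries.
Rows 1 and 2 agree on P1; apply P1→P3 and equate their P3 entries.
Rows 1 and 2 agree on P7; apply P7→P6 and equate their P6 entries.
No row becomes fully distinguished — the join is lossy.

No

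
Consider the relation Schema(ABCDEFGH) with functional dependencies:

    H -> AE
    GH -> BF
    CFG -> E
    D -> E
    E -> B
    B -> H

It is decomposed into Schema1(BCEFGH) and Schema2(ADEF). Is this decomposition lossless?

No

Common attributes: Schema1 ∩ Schema2 = {EF}.
Closure of {EF}: E → B applies, adding B; B → H applies, adding H; H → AE applies, adding A. So (EF)⁺ = {ABEFH}.
The closure contains neither all of Schema1 = {BCEFGH} nor all of Schema2 = {ADEF}, so the common attributes are not a superkey of either fragment. The join is lossy.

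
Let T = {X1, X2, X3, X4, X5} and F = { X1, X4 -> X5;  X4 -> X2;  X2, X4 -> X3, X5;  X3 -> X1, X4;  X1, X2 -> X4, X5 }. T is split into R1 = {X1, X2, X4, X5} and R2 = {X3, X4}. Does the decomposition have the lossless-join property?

Yes

Common attributes: R1 ∩ R2 = {X4}.
Closure of {X4}: X4 → X2 applies, adding X2; X2, X4 → X3, X5 applies, adding X3, X5; X3 → X1, X4 applies, adding X1. So (X4)⁺ = {X1, X2, X3, X4, X5}.
This closure contains every attribute of R1, so R1 ∩ R2 → R1. The join is lossless.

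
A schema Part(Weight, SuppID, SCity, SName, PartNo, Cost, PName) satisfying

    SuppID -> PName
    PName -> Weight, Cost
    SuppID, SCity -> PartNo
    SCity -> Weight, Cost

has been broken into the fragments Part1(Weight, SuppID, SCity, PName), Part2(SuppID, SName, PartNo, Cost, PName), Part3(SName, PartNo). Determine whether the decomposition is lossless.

Chase test. Columns are Weight, SuppID, SCity, SName, PartNo, Cost, PName; row i has aⱼ where attribute j ∈ Parti, else bᵢⱼ.
Initial tableau (one row per fragment):
  row 1: a1 a2 a3 b14 b15 b16 a7
  row 2: b21 a2 b23 a4 a5 a6 a7
  row 3: b31 b32 b33 a4 a5 b36 b37
Rows 1 and 2 agree on PName; apply PName→Weight, Cost and equate their Weight, Cost entries.
No row becomes fully distinguished — the join is lossy.

No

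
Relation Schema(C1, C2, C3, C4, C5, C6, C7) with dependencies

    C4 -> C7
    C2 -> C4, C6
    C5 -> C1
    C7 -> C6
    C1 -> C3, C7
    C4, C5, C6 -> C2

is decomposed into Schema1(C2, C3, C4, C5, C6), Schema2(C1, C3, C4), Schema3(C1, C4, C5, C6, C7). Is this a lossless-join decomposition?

Chase test. Columns are C1, C2, C3, C4, C5, C6, C7; row i has aⱼ where attribute j ∈ Schemai, else bᵢⱼ.
Initial tableau (one row per fragment):
  row 1: b11 a2 a3 a4 a5 a6 b17
  row 2: a1 b22 a3 a4 b25 b26 b27
  row 3: a1 b32 b33 a4 a5 a6 a7
Rows 1 and 2 agree on C4; apply C4→C7 and equate their C7 entries.
Rows 1 and 3 agree on C4; apply C4→C7 and equate their C7 entries.
Rows 1 and 3 agree on C5; apply C5→C1 and equate their C1 entries.
Rows 1 and 2 agree on C7; apply C7→C6 and equate their C6 entries.
Rows 1 and 3 agree on C1; apply C1→C3, C7 and equate their C3, C7 entries.
Rows 1 and 3 agree on C4, C5, C6; apply C4, C5, C6→C2 and equate their C2 entries.
Row 1 is now all distinguished symbols — the join is lossless.

Yes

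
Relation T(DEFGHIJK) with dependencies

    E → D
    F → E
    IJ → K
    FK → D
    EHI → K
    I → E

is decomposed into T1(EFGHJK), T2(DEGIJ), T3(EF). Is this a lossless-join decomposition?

Chase test. Columns are DEFGHIJK; row i has aⱼ where attribute j ∈ Ti, else bᵢⱼ.
Initial tableau (one row per fragment):
  row 1: b11 a2 a3 a4 a5 b16 a7 a8
  row 2: a1 a2 b23 a4 b25 a6 a7 b28
  row 3: b31 a2 a3 b34 b35 b36 b37 b38
Rows 1 and 2 agree on E; apply E→D and equate their D entries.
Rows 1 and 3 agree on E; apply E→D and equate their D entries.
No row becomes fully distinguished — the join is lossy.

No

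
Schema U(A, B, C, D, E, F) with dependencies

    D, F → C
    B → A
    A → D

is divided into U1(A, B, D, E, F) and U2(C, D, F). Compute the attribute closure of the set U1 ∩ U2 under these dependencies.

C, D, F

U1 ∩ U2 = {D, F}.
D, F → C applies, adding C
Closure: {C, D, F}.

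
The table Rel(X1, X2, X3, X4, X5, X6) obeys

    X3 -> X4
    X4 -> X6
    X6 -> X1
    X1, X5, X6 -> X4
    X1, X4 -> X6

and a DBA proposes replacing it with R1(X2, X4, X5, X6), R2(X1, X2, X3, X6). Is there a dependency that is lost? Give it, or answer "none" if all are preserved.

Check X3 → X4: no single fragment contains all of {X3, X4}, and the restricted closure of {X3} across the fragments never reaches {X4}.
X4 → X6 is preserved.
X6 → X1 is preserved.
X1, X5, X6 → X4 is preserved.
X1, X4 → X6 is preserved.

X3 -> X4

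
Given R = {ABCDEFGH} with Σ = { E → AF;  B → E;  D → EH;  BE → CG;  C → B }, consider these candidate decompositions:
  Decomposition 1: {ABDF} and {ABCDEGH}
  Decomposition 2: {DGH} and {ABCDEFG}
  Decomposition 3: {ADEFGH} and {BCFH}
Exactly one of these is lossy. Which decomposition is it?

Decomposition 3

Decomposition 1: common = {ABD}, closure = {ABCDEFGH} → lossless.
Decomposition 2: common = {DG}, closure = {ADEFGH} → lossless.
Decomposition 3: common = {FH}, closure = {FH} → lossy.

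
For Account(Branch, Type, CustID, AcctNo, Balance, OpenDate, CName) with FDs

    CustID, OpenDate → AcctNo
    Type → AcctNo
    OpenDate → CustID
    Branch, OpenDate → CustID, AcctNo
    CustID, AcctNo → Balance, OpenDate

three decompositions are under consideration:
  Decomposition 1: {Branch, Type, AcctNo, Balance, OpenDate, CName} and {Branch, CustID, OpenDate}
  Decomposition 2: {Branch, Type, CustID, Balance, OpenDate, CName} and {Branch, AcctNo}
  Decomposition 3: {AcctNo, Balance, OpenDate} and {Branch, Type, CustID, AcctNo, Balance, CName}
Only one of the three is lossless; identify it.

Decomposition 1

Decomposition 1: common = {Branch, OpenDate}, closure = {Branch, CustID, AcctNo, Balance, OpenDate} → lossless.
Decomposition 2: common = {Branch}, closure = {Branch} → lossy.
Decomposition 3: common = {AcctNo, Balance}, closure = {AcctNo, Balance} → lossy.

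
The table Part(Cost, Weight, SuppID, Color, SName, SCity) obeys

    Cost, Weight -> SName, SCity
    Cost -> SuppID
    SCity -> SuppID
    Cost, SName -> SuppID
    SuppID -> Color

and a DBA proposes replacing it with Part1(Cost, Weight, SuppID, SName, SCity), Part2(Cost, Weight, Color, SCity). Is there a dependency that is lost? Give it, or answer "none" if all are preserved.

Check SuppID → Color: no single fragment contains all of {SuppID, Color}, and the restricted closure of {SuppID} across the fragments never reaches {Color}.
Cost, Weight → SName, SCity is preserved.
Cost → SuppID is preserved.
SCity → SuppID is preserved.
Cost, SName → SuppID is preserved.

SuppID -> Color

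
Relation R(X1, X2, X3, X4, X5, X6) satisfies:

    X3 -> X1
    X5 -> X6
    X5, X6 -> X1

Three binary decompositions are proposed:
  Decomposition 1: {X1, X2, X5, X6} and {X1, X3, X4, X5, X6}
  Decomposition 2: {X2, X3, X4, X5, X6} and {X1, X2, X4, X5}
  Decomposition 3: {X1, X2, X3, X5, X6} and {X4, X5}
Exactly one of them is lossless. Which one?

Decomposition 1: common = {X1, X5, X6}, closure = {X1, X5, X6} → lossy.
Decomposition 2: common = {X2, X4, X5}, closure = {X1, X2, X4, X5, X6} → lossless.
Decomposition 3: common = {X5}, closure = {X1, X5, X6} → lossy.

Decomposition 2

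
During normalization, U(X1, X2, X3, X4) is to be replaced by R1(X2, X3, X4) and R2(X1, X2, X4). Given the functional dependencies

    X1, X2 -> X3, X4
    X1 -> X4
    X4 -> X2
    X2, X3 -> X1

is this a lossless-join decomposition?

No

Common attributes: R1 ∩ R2 = {X2, X4}.
No dependency enlarges {X2, X4}, so (X2, X4)⁺ = {X2, X4}.
The closure contains neither all of R1 = {X2, X3, X4} nor all of R2 = {X1, X2, X4}, so the common attributes are not a superkey of either fragment. The join is lossy.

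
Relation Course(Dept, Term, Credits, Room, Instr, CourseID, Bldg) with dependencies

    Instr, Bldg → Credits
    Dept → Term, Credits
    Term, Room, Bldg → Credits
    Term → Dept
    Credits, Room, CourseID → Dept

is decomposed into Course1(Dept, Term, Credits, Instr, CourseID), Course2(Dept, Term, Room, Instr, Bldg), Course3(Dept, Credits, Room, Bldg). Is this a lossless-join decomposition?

No

Chase test. Columns are Dept, Term, Credits, Room, Instr, CourseID, Bldg; row i has aⱼ where attribute j ∈ Coursei, else bᵢⱼ.
Initial tableau (one row per fragment):
  row 1: a1 a2 a3 b14 a5 a6 b17
  row 2: a1 a2 b23 a4 a5 b26 a7
  row 3: a1 b32 a3 a4 b35 b36 a7
Rows 1 and 2 agree on Dept; apply Dept→Term, Credits and equate their Term, Credits entries.
Rows 1 and 3 agree on Dept; apply Dept→Term, Credits and equate their Term, Credits entries.
No row becomes fully distinguished — the join is lossy.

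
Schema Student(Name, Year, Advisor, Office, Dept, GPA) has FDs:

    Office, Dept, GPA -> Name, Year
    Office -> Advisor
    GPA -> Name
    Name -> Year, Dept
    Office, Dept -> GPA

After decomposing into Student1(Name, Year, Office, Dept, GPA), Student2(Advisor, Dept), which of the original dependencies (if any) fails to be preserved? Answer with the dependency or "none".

Check Office → Advisor: no single fragment contains all of {Advisor, Office}, and the restricted closure of {Office} across the fragments never reaches {Advisor}.
Office, Dept, GPA → Name, Year is preserved.
GPA → Name is preserved.
Name → Year, Dept is preserved.
Office, Dept → GPA is preserved.

Office -> Advisor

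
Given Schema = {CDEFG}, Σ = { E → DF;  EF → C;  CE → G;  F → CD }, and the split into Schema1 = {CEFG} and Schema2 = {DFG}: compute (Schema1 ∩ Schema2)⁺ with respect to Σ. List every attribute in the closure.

Schema1 ∩ Schema2 = {FG}.
F → CD applies, adding CD
Closure: {CDFG}.

CDFG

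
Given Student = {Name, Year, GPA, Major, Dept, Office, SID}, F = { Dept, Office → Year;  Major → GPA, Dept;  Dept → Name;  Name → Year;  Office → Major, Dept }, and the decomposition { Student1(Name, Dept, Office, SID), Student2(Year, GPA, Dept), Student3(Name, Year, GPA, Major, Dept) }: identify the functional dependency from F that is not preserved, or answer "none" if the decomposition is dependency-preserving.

Check Office → Major, Dept: no single fragment contains all of {Major, Dept, Office}, and the restricted closure of {Office} across the fragments never reaches {Major, Dept}.
Dept, Office → Year is preserved.
Major → GPA, Dept is preserved.
Dept → Name is preserved.
Name → Year is preserved.

Office → Major, Dept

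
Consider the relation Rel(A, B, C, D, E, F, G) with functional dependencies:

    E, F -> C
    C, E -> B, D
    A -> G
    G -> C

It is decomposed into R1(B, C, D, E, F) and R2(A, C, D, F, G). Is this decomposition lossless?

Common attributes: R1 ∩ R2 = {C, D, F}.
No dependency enlarges {C, D, F}, so (C, D, F)⁺ = {C, D, F}.
The closure contains neither all of R1 = {B, C, D, E, F} nor all of R2 = {A, C, D, F, G}, so the common attributes are not a superkey of either fragment. The join is lossy.

No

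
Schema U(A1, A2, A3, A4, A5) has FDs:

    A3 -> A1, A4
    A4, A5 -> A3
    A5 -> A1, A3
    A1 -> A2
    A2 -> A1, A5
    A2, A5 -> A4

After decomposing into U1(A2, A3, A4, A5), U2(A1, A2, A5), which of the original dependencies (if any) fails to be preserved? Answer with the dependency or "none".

A3 → A1, A4: restricted closure across fragments reaches A1, A4.
A4, A5 → A3 lies within U1.
A5 → A1, A3: restricted closure across fragments reaches A1, A3.
A1 → A2 lies within U2.
A2 → A1, A5 lies within U2.
A2, A5 → A4 lies within U1.
Every dependency is enforceable on the fragments, so the decomposition is dependency-preserving.

none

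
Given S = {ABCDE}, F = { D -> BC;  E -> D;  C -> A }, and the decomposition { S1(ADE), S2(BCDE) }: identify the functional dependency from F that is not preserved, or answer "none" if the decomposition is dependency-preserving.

C -> A

Check C → A: no single fragment contains all of {AC}, and the restricted closure of {C} across the fragments never reaches {A}.
D → BC is preserved.
E → D is preserved.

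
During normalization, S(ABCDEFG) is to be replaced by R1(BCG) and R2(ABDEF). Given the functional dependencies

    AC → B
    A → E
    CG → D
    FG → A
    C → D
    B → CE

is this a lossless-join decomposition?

No

Common attributes: R1 ∩ R2 = {B}.
Closure of {B}: B → CE applies, adding CE; C → D applies, adding D. So (B)⁺ = {BCDE}.
The closure contains neither all of R1 = {BCG} nor all of R2 = {ABDEF}, so the common attributes are not a superkey of either fragment. The join is lossy.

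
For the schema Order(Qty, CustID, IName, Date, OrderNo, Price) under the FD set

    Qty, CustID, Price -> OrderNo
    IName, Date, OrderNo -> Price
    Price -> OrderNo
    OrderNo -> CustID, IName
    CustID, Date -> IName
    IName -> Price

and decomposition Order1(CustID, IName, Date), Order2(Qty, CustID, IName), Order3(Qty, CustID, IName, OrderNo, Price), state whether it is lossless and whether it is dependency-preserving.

Lossless test (chase): Rows 1 and 2 agree on IName; apply IName→Price and equate their Price entries. Rows 1 and 3 agree on IName; apply IName→Price and equate their Price entries. Rows 2 and 3 agree on Qty, CustID, Price; apply Qty, CustID, Price→OrderNo and equate their OrderNo entries. Rows 1 and 2 agree on Price; apply Price→OrderNo and equate their OrderNo entries. No row becomes fully distinguished — the join is lossy.
Dependency preservation: IName, Date, OrderNo → Price is not contained in any single fragment, but the restricted closure of its left-hand side across the fragments still reaches the right-hand side; the remaining FDs each lie inside some fragment. All dependencies are preserved.

lossy but dependency-preserving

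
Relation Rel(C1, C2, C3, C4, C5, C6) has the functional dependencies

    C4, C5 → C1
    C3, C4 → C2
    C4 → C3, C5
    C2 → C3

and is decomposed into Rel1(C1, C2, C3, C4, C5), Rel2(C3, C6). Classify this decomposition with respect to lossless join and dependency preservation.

lossy but dependency-preserving

Lossless test: (C3)⁺ = {C3}, which is a superkey of neither fragment — lossy.
Dependency preservation: every FD's attributes lie within a single fragment, so each can be enforced locally — preserved.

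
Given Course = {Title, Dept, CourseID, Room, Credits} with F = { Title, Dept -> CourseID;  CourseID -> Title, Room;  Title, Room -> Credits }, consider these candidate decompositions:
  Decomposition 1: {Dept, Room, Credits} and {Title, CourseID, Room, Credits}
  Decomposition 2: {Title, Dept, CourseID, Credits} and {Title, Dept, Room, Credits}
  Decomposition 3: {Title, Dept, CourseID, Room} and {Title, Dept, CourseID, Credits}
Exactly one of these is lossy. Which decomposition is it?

Decomposition 1

Decomposition 1: common = {Room, Credits}, closure = {Room, Credits} → lossy.
Decomposition 2: common = {Title, Dept, Credits}, closure = {Title, Dept, CourseID, Room, Credits} → lossless.
Decomposition 3: common = {Title, Dept, CourseID}, closure = {Title, Dept, CourseID, Room, Credits} → lossless.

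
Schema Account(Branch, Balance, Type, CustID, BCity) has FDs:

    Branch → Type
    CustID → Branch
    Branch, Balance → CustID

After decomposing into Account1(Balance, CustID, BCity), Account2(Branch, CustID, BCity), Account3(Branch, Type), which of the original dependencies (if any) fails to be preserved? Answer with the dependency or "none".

Branch, Balance → CustID

Check Branch, Balance → CustID: no single fragment contains all of {Branch, Balance, CustID}, and the restricted closure of {Branch, Balance} across the fragments never reaches {CustID}.
Branch → Type is preserved.
CustID → Branch is preserved.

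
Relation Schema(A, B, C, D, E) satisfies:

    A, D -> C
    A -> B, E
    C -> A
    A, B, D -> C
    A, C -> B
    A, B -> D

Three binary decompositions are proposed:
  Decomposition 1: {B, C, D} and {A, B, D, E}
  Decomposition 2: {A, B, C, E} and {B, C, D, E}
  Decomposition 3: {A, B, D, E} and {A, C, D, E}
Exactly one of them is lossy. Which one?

Decomposition 1

Decomposition 1: common = {B, D}, closure = {B, D} → lossy.
Decomposition 2: common = {B, C, E}, closure = {A, B, C, D, E} → lossless.
Decomposition 3: common = {A, D, E}, closure = {A, B, C, D, E} → lossless.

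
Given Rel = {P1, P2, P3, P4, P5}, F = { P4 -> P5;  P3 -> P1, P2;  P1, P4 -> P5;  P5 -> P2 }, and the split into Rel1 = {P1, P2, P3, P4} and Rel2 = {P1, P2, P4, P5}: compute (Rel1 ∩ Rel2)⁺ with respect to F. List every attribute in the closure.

Rel1 ∩ Rel2 = {P1, P2, P4}.
P4 → P5 applies, adding P5
Closure: {P1, P2, P4, P5}.

P1, P2, P4, P5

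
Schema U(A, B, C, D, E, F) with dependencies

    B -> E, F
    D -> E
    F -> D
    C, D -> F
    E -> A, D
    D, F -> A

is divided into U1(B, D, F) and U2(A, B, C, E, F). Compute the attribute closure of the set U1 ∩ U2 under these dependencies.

U1 ∩ U2 = {B, F}.
B → E, F applies, adding E
F → D applies, adding D
E → A, D applies, adding A
Closure: {A, B, D, E, F}.

A, B, D, E, F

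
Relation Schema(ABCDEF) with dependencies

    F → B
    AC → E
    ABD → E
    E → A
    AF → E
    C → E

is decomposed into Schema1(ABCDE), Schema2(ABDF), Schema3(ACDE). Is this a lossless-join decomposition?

No

Chase test. Columns are ABCDEF; row i has aⱼ where attribute j ∈ Schemai, else bᵢⱼ.
Initial tableau (one row per fragment):
  row 1: a1 a2 a3 a4 a5 b16
  row 2: a1 a2 b23 a4 b25 a6
  row 3: a1 b32 a3 a4 a5 b36
Rows 1 and 2 agree on ABD; apply ABD→E and equate their E entries.
No row becomes fully distinguished — the join is lossy.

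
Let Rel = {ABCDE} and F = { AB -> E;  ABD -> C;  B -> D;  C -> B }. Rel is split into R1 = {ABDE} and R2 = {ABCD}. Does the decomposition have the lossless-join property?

Yes

Common attributes: R1 ∩ R2 = {ABD}.
Closure of {ABD}: AB → E applies, adding E; ABD → C applies, adding C. So (ABD)⁺ = {ABCDE}.
This closure contains every attribute of R1, so R1 ∩ R2 → R1. The join is lossless.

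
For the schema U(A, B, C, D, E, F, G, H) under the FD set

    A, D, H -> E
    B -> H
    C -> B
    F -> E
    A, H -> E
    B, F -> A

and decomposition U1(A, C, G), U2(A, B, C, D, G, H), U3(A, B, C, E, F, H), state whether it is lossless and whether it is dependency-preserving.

lossy but dependency-preserving

Lossless test (chase): Rows 1 and 2 agree on C; apply C→B and equate their B entries. Rows 2 and 3 agree on A, H; apply A, H→E and equate their E entries. Rows 1 and 2 agree on B; apply B→H and equate their H entries. Rows 1 and 2 agree on A, H; apply A, H→E and equate their E entries. No row becomes fully distinguished — the join is lossy.
Dependency preservation: A, D, H → E is not contained in any single fragment, but the restricted closure of its left-hand side across the fragments still reaches the right-hand side; the remaining FDs each lie inside some fragment. All dependencies are preserved.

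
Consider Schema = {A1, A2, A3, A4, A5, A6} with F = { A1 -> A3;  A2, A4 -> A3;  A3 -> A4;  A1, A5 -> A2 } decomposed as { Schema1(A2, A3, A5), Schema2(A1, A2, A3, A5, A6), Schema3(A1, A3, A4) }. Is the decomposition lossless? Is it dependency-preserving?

lossless but not dependency-preserving

Lossless test (chase): Rows 1 and 2 agree on A3; apply A3→A4 and equate their A4 entries. Rows 1 and 3 agree on A3; apply A3→A4 and equate their A4 entries. Row 2 is now all distinguished symbols — the join is lossless.
Dependency preservation: the restricted closure of {A2, A4} across the fragments never reaches {A3}, so A2, A4 → A3 cannot be enforced without a join — not preserved.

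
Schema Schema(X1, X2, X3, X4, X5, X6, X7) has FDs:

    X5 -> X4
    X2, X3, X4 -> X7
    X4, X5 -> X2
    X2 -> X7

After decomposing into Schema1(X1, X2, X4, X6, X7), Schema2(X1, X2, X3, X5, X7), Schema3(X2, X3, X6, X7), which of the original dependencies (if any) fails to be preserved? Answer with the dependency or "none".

Check X5 → X4: no single fragment contains all of {X4, X5}, and the restricted closure of {X5} across the fragments never reaches {X4}.
X2, X3, X4 → X7 is preserved.
X4, X5 → X2 is preserved.
X2 → X7 is preserved.

X5 -> X4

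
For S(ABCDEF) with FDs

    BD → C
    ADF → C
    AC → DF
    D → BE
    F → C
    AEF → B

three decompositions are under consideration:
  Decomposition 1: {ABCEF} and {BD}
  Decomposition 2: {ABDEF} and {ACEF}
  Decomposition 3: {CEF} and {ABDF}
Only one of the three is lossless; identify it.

Decomposition 1: common = {B}, closure = {B} → lossy.
Decomposition 2: common = {AEF}, closure = {ABCDEF} → lossless.
Decomposition 3: common = {F}, closure = {CF} → lossy.

Decomposition 2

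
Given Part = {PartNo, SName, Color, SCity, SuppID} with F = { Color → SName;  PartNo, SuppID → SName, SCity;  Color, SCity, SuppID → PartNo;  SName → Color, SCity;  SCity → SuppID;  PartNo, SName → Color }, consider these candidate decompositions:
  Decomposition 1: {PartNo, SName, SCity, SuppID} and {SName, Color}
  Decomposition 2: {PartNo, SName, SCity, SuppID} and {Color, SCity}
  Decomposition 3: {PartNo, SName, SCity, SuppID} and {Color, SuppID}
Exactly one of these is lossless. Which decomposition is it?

Decomposition 1

Decomposition 1: common = {SName}, closure = {PartNo, SName, Color, SCity, SuppID} → lossless.
Decomposition 2: common = {SCity}, closure = {SCity, SuppID} → lossy.
Decomposition 3: common = {SuppID}, closure = {SuppID} → lossy.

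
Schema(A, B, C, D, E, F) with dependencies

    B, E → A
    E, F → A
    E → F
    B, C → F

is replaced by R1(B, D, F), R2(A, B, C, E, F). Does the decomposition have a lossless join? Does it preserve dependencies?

Lossless test: (B, F)⁺ = {B, F}, which is a superkey of neither fragment — lossy.
Dependency preservation: every FD's attributes lie within a single fragment, so each can be enforced locally — preserved.

lossy but dependency-preserving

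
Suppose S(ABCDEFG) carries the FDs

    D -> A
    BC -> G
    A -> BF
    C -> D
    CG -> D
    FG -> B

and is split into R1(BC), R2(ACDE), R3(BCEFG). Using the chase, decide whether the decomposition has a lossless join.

Yes

Chase test. Columns are ABCDEFG; row i has aⱼ where attribute j ∈ Ri, else bᵢⱼ.
Initial tableau (one row per fragment):
  row 1: b11 a2 a3 b14 b15 b16 b17
  row 2: a1 b22 a3 a4 a5 b26 b27
  row 3: b31 a2 a3 b34 a5 a6 a7
Rows 1 and 3 agree on BC; apply BC→G and equate their G entries.
Rows 1 and 2 agree on C; apply C→D and equate their D entries.
Rows 1 and 3 agree on C; apply C→D and equate their D entries.
Rows 1 and 2 agree on D; apply D→A and equate their A entries.
Rows 1 and 3 agree on D; apply D→A and equate their A entries.
Rows 1 and 2 agree on A; apply A→BF and equate their BF entries.
Rows 1 and 3 agree on A; apply A→BF and equate their BF entries.
Rows 1 and 2 agree on BC; apply BC→G and equate their G entries.
Row 2 is now all distinguished symbols — the join is lossless.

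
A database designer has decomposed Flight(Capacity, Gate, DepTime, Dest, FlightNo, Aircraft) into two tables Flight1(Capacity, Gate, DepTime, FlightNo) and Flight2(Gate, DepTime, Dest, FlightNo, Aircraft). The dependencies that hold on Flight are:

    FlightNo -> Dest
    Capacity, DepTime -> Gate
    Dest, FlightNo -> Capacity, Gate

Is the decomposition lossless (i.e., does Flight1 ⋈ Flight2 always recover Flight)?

Common attributes: Flight1 ∩ Flight2 = {Gate, DepTime, FlightNo}.
Closure of {Gate, DepTime, FlightNo}: FlightNo → Dest applies, adding Dest; Dest, FlightNo → Capacity, Gate applies, adding Capacity. So (Gate, DepTime, FlightNo)⁺ = {Capacity, Gate, DepTime, Dest, FlightNo}.
This closure contains every attribute of Flight1, so Flight1 ∩ Flight2 → Flight1. The join is lossless.

Yes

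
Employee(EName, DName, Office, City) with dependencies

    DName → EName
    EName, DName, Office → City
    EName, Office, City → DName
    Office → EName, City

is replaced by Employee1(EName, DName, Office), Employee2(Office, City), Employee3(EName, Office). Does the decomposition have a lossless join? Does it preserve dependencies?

Lossless test (chase): Rows 1 and 2 agree on Office; apply Office→EName, City and equate their EName, City entries. Rows 1 and 3 agree on Office; apply Office→EName, City and equate their EName, City entries. Rows 1 and 2 agree on EName, Office, City; apply EName, Office, City→DName and equate their DName entries. Rows 1 and 3 agree on EName, Office, City; apply EName, Office, City→DName and equate their DName entries. Row 1 is now all distinguished symbols — the join is lossless.
Dependency preservation: EName, DName, Office → City; EName, Office, City → DName; Office → EName, City are not contained in any single fragment, but the restricted closure of each left-hand side across the fragments still reaches the right-hand side; the remaining FDs each lie inside some fragment. All dependencies are preserved.

lossless and dependency-preserving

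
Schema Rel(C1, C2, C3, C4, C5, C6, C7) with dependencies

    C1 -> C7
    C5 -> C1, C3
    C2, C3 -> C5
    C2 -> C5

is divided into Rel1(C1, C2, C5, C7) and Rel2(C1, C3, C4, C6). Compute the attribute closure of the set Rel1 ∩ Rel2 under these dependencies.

Rel1 ∩ Rel2 = {C1}.
C1 → C7 applies, adding C7
Closure: {C1, C7}.

C1, C7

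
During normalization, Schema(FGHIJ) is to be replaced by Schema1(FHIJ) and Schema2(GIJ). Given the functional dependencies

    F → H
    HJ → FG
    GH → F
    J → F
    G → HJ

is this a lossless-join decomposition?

Yes

Common attributes: Schema1 ∩ Schema2 = {IJ}.
Closure of {IJ}: J → F applies, adding F; F → H applies, adding H; HJ → FG applies, adding G. So (IJ)⁺ = {FGHIJ}.
This closure contains every attribute of Schema1, so Schema1 ∩ Schema2 → Schema1. The join is lossless.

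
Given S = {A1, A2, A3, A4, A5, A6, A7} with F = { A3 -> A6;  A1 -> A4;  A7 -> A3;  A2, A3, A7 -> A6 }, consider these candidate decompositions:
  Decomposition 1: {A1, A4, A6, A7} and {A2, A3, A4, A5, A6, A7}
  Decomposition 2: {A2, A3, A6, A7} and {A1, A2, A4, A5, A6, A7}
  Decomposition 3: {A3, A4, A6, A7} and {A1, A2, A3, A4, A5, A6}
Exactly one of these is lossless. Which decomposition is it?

Decomposition 1: common = {A4, A6, A7}, closure = {A3, A4, A6, A7} → lossy.
Decomposition 2: common = {A2, A6, A7}, closure = {A2, A3, A6, A7} → lossless.
Decomposition 3: common = {A3, A4, A6}, closure = {A3, A4, A6} → lossy.

Decomposition 2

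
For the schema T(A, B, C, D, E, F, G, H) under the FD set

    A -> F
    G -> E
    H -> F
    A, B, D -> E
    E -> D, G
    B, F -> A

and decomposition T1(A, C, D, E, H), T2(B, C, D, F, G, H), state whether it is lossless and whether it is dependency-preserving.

lossy and not dependency-preserving

Lossless test: (C, D, H)⁺ = {C, D, F, H}, which is a superkey of neither fragment — lossy.
Dependency preservation: the restricted closure of {A} across the fragments never reaches {F}, so A → F cannot be enforced without a join — not preserved.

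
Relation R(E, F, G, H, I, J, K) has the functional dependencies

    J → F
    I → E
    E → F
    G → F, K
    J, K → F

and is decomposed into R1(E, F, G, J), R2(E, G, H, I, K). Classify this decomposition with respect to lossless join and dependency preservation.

lossy but dependency-preserving

Lossless test: (E, G)⁺ = {E, F, G, K}, which is a superkey of neither fragment — lossy.
Dependency preservation: G → F, K; J, K → F are not contained in any single fragment, but the restricted closure of each left-hand side across the fragments still reaches the right-hand side; the remaining FDs each lie inside some fragment. All dependencies are preserved.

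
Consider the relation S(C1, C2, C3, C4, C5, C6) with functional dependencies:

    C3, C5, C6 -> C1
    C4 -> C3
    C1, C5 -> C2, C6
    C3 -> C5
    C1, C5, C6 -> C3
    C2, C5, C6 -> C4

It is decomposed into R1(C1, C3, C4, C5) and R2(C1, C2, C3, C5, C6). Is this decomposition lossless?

Common attributes: R1 ∩ R2 = {C1, C3, C5}.
Closure of {C1, C3, C5}: C1, C5 → C2, C6 applies, adding C2, C6; C2, C5, C6 → C4 applies, adding C4. So (C1, C3, C5)⁺ = {C1, C2, C3, C4, C5, C6}.
This closure contains every attribute of R1, so R1 ∩ R2 → R1. The join is lossless.

Yes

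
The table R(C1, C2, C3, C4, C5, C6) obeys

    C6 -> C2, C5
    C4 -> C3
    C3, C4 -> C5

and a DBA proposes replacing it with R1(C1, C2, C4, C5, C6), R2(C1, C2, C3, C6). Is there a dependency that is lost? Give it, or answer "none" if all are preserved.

C4 -> C3

Check C4 → C3: no single fragment contains all of {C3, C4}, and the restricted closure of {C4} across the fragments never reaches {C3}.
C6 → C2, C5 is preserved.
C3, C4 → C5 is preserved.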